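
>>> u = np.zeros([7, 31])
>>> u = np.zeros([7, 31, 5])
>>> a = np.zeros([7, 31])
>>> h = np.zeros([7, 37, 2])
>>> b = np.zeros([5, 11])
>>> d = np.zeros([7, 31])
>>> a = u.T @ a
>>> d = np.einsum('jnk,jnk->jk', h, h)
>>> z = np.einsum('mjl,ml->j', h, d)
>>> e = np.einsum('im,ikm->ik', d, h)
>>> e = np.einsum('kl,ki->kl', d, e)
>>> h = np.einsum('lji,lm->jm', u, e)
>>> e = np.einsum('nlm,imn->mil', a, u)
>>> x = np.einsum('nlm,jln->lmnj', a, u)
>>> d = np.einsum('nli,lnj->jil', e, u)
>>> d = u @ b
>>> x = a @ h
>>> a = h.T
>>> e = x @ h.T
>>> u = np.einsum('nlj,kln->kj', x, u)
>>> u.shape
(7, 2)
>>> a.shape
(2, 31)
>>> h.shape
(31, 2)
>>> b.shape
(5, 11)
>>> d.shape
(7, 31, 11)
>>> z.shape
(37,)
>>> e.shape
(5, 31, 31)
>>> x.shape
(5, 31, 2)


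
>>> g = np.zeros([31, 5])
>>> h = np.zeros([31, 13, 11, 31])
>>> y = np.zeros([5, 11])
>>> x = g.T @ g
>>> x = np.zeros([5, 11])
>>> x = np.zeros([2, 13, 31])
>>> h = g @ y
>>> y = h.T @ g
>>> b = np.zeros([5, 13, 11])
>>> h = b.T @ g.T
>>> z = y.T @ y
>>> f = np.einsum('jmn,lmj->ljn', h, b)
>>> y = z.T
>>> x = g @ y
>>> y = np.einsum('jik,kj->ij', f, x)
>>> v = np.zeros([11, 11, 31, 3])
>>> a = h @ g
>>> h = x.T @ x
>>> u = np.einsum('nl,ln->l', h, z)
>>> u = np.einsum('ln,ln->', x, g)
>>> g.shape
(31, 5)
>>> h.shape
(5, 5)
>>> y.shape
(11, 5)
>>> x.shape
(31, 5)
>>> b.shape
(5, 13, 11)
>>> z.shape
(5, 5)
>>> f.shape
(5, 11, 31)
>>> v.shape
(11, 11, 31, 3)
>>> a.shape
(11, 13, 5)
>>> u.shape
()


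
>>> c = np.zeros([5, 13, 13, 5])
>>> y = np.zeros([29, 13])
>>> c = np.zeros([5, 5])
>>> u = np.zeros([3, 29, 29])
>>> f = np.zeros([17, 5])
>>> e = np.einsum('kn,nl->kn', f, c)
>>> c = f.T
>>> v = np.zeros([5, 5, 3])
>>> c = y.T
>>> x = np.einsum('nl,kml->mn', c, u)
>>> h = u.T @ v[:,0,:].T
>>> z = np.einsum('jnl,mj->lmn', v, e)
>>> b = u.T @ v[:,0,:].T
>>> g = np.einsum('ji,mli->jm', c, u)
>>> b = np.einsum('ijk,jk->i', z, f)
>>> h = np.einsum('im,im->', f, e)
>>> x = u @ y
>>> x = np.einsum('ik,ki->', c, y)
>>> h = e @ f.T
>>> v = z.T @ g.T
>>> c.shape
(13, 29)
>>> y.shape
(29, 13)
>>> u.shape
(3, 29, 29)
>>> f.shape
(17, 5)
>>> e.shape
(17, 5)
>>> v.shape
(5, 17, 13)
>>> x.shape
()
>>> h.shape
(17, 17)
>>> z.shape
(3, 17, 5)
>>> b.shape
(3,)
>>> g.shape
(13, 3)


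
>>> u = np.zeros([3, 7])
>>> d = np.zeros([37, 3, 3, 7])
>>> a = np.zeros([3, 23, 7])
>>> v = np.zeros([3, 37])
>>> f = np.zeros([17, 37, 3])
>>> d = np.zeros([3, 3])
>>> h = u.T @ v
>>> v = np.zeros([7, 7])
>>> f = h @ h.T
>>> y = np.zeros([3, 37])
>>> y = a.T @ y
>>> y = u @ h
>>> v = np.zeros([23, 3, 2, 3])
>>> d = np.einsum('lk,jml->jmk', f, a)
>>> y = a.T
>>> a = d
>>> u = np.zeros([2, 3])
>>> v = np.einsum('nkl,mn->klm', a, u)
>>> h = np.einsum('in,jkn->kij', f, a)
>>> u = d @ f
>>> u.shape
(3, 23, 7)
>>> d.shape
(3, 23, 7)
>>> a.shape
(3, 23, 7)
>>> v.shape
(23, 7, 2)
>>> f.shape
(7, 7)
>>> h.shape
(23, 7, 3)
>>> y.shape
(7, 23, 3)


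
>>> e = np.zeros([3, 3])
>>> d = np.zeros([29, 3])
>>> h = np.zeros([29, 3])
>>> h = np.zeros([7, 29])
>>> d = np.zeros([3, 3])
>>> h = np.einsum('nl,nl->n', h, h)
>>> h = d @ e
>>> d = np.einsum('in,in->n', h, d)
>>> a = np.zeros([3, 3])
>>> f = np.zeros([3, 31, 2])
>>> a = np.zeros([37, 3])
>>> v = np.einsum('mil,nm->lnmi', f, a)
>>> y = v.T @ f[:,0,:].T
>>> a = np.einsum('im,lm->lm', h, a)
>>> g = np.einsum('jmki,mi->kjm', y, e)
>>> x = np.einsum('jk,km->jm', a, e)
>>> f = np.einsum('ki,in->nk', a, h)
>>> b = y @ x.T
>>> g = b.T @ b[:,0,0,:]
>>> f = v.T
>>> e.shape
(3, 3)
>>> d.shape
(3,)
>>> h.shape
(3, 3)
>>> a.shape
(37, 3)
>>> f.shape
(31, 3, 37, 2)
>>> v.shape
(2, 37, 3, 31)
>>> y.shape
(31, 3, 37, 3)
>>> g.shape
(37, 37, 3, 37)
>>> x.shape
(37, 3)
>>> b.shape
(31, 3, 37, 37)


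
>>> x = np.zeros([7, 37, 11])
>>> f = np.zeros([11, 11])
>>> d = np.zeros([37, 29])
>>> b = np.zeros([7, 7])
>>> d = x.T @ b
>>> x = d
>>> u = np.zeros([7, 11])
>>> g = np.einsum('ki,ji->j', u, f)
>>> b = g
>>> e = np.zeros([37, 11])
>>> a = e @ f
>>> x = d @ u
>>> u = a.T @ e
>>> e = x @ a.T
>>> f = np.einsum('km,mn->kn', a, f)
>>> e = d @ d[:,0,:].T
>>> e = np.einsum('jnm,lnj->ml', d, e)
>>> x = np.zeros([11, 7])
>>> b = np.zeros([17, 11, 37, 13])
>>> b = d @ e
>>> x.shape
(11, 7)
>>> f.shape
(37, 11)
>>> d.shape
(11, 37, 7)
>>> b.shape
(11, 37, 11)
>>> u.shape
(11, 11)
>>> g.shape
(11,)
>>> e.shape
(7, 11)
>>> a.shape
(37, 11)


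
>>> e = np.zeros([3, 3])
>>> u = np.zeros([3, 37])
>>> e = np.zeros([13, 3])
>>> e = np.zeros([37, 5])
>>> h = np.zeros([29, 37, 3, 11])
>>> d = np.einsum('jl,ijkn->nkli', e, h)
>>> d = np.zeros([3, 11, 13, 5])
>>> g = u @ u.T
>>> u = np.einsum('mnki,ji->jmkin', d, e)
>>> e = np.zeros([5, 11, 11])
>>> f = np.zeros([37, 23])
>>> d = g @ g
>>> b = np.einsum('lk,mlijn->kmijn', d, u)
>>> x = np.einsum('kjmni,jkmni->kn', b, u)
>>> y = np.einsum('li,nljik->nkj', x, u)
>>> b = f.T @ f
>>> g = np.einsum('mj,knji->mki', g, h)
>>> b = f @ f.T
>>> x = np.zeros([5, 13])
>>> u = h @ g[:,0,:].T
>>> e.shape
(5, 11, 11)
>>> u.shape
(29, 37, 3, 3)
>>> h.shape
(29, 37, 3, 11)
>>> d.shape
(3, 3)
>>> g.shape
(3, 29, 11)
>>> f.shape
(37, 23)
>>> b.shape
(37, 37)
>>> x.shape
(5, 13)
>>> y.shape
(37, 11, 13)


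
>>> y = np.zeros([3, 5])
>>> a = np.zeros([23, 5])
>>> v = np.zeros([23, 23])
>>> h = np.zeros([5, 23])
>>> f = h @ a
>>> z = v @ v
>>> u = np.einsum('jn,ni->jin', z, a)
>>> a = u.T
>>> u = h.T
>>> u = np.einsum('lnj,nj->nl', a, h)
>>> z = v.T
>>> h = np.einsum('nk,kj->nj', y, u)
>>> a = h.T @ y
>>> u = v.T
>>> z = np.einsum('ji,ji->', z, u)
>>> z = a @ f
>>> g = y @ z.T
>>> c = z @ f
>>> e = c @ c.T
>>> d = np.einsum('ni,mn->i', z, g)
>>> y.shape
(3, 5)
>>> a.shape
(23, 5)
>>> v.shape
(23, 23)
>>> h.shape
(3, 23)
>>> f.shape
(5, 5)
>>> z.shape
(23, 5)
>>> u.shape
(23, 23)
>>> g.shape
(3, 23)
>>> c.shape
(23, 5)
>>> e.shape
(23, 23)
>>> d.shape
(5,)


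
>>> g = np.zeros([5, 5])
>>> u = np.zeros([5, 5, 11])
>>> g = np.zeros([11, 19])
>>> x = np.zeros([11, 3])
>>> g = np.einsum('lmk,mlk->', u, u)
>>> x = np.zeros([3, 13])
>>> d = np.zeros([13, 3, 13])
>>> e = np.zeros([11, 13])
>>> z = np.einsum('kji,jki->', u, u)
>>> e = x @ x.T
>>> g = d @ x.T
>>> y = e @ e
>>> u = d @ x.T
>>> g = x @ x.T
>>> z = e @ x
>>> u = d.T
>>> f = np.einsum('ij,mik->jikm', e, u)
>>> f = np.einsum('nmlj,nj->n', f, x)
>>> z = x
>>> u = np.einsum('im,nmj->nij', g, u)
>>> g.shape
(3, 3)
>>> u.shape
(13, 3, 13)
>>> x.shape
(3, 13)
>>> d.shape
(13, 3, 13)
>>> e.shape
(3, 3)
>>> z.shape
(3, 13)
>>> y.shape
(3, 3)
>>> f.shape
(3,)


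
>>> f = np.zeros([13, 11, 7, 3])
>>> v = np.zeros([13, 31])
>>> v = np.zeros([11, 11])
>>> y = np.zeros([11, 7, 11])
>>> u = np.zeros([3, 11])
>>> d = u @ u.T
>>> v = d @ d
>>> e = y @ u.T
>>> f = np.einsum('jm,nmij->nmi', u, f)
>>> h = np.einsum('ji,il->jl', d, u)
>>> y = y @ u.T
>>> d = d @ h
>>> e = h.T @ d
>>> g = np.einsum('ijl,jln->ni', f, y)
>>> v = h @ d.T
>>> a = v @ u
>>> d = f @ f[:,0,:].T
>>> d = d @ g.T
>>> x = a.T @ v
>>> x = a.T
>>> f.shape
(13, 11, 7)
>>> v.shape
(3, 3)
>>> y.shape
(11, 7, 3)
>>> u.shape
(3, 11)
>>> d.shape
(13, 11, 3)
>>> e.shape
(11, 11)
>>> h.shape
(3, 11)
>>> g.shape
(3, 13)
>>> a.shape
(3, 11)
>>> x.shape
(11, 3)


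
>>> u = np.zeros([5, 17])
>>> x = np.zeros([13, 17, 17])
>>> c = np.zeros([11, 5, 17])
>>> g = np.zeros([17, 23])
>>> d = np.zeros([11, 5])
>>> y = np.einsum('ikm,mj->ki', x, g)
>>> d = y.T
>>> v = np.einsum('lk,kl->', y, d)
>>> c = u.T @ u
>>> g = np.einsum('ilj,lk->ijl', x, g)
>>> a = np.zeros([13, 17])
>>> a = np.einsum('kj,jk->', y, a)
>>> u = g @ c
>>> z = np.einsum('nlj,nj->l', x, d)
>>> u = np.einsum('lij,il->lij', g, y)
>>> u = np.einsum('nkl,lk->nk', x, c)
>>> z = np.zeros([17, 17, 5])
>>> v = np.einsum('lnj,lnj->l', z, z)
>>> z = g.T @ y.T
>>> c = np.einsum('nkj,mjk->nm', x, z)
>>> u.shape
(13, 17)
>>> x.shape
(13, 17, 17)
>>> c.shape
(13, 17)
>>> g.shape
(13, 17, 17)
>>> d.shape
(13, 17)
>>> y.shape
(17, 13)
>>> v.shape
(17,)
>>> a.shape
()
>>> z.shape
(17, 17, 17)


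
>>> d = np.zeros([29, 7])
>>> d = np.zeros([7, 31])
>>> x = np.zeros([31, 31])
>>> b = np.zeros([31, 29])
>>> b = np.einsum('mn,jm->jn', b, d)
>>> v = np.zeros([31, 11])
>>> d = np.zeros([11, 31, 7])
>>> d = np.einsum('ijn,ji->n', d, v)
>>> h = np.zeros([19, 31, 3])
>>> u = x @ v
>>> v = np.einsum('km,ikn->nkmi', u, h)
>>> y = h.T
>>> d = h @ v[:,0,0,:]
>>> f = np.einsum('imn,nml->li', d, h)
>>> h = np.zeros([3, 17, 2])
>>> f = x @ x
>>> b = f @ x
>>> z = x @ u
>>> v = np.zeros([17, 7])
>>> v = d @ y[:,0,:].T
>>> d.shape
(19, 31, 19)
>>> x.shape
(31, 31)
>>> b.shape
(31, 31)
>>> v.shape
(19, 31, 3)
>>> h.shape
(3, 17, 2)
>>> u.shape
(31, 11)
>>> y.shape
(3, 31, 19)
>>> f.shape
(31, 31)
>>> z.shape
(31, 11)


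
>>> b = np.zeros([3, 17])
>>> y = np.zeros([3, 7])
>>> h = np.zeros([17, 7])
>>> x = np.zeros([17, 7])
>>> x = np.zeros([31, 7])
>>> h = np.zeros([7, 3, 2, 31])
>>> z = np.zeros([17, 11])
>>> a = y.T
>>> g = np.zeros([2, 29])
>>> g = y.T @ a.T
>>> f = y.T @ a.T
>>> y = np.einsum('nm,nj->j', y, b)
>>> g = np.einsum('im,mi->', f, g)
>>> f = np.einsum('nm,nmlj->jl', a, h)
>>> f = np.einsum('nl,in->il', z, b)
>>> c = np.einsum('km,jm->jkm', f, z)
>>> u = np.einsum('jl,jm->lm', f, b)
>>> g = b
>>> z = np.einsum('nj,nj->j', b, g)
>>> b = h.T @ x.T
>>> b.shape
(31, 2, 3, 31)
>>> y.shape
(17,)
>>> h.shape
(7, 3, 2, 31)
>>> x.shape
(31, 7)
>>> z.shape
(17,)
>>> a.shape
(7, 3)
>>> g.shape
(3, 17)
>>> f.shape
(3, 11)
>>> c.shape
(17, 3, 11)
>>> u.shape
(11, 17)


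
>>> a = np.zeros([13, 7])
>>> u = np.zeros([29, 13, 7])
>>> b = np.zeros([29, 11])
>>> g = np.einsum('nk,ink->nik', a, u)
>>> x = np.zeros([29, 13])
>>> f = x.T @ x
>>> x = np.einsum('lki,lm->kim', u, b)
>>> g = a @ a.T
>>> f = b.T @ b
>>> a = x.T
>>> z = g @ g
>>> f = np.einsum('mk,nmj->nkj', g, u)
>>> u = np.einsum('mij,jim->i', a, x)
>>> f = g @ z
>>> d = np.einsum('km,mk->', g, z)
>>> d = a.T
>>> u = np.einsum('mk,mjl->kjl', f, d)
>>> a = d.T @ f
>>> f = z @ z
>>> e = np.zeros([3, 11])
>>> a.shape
(11, 7, 13)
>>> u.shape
(13, 7, 11)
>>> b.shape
(29, 11)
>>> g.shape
(13, 13)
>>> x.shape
(13, 7, 11)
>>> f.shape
(13, 13)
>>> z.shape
(13, 13)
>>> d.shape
(13, 7, 11)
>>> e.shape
(3, 11)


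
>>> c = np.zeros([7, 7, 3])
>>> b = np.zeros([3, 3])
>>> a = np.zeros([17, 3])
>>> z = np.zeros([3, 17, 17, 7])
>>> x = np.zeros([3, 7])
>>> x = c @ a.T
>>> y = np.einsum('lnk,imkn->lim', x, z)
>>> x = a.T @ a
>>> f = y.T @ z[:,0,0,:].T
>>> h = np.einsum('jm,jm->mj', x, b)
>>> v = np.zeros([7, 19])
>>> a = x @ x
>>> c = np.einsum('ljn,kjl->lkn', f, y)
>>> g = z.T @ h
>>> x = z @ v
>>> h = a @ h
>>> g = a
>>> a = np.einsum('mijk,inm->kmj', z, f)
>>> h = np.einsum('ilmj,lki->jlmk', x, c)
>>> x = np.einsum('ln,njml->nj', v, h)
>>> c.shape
(17, 7, 3)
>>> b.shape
(3, 3)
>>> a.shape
(7, 3, 17)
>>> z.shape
(3, 17, 17, 7)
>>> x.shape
(19, 17)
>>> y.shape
(7, 3, 17)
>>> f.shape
(17, 3, 3)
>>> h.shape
(19, 17, 17, 7)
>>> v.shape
(7, 19)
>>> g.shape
(3, 3)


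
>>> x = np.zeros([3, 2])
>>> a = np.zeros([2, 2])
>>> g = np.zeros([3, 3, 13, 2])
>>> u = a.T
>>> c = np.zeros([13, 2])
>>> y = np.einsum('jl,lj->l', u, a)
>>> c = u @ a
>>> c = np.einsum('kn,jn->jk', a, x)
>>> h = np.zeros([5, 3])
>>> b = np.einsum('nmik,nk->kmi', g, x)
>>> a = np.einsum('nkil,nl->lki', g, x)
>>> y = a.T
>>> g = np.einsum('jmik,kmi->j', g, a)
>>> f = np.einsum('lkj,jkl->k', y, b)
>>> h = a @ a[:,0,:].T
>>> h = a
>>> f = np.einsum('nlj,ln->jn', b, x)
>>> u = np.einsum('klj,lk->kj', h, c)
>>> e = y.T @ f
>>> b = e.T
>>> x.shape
(3, 2)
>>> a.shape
(2, 3, 13)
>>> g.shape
(3,)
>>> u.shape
(2, 13)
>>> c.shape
(3, 2)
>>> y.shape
(13, 3, 2)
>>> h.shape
(2, 3, 13)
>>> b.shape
(2, 3, 2)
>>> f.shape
(13, 2)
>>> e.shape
(2, 3, 2)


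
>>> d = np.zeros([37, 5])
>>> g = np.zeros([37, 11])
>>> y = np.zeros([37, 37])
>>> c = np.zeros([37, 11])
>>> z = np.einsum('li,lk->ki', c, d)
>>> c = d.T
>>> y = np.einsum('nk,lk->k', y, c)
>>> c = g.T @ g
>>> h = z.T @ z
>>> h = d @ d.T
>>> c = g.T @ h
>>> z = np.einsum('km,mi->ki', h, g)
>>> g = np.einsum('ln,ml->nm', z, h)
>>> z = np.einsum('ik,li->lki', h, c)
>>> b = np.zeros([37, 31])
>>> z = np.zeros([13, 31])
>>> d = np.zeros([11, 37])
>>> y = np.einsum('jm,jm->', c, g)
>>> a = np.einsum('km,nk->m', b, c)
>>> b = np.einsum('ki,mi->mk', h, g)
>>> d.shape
(11, 37)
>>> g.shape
(11, 37)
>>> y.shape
()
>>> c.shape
(11, 37)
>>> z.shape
(13, 31)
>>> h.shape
(37, 37)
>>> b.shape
(11, 37)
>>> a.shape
(31,)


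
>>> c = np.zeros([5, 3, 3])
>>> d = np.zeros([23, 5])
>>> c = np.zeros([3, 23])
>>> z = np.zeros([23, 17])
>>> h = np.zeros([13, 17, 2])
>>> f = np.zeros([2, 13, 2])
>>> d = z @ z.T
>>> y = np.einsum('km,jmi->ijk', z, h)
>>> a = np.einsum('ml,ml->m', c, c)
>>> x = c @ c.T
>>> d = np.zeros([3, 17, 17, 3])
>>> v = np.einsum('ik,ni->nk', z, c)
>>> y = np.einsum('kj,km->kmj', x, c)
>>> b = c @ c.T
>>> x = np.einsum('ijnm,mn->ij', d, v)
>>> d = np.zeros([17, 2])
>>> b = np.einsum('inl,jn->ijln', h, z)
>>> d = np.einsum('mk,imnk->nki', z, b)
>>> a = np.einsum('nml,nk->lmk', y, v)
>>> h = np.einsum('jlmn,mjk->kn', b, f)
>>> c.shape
(3, 23)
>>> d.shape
(2, 17, 13)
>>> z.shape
(23, 17)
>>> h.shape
(2, 17)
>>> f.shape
(2, 13, 2)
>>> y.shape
(3, 23, 3)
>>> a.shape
(3, 23, 17)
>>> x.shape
(3, 17)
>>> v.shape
(3, 17)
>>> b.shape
(13, 23, 2, 17)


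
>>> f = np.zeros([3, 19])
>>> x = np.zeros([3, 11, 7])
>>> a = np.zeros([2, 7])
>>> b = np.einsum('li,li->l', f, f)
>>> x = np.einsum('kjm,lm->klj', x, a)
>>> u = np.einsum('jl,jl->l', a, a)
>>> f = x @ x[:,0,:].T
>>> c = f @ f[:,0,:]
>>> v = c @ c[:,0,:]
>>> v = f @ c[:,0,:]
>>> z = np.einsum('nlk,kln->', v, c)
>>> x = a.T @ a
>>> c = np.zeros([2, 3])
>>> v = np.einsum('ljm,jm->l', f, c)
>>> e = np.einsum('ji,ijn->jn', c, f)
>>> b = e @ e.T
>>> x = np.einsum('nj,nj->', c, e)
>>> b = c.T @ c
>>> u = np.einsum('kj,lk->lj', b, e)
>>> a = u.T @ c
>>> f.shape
(3, 2, 3)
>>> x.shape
()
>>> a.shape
(3, 3)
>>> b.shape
(3, 3)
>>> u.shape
(2, 3)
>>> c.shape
(2, 3)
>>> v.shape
(3,)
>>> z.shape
()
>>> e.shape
(2, 3)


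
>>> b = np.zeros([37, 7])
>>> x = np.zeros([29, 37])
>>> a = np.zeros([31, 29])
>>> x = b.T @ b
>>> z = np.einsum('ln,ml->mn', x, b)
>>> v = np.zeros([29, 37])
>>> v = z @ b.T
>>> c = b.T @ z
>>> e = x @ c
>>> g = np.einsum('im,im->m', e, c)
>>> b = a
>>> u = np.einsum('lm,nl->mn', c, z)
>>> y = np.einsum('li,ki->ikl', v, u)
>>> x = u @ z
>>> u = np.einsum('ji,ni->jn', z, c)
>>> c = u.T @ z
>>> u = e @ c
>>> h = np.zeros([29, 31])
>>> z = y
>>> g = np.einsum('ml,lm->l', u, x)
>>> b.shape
(31, 29)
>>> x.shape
(7, 7)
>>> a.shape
(31, 29)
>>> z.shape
(37, 7, 37)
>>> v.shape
(37, 37)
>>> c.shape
(7, 7)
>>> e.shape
(7, 7)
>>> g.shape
(7,)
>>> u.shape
(7, 7)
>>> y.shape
(37, 7, 37)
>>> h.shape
(29, 31)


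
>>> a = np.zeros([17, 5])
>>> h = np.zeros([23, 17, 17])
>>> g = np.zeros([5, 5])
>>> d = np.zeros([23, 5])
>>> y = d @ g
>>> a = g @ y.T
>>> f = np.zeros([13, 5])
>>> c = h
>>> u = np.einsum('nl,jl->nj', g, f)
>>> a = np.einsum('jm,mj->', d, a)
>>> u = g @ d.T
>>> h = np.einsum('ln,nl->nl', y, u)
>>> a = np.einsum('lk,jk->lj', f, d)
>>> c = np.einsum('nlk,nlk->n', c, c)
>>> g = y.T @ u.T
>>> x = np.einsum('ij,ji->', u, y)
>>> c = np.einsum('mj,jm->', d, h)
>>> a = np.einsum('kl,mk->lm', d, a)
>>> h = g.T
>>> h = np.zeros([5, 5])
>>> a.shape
(5, 13)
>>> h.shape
(5, 5)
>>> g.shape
(5, 5)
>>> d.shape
(23, 5)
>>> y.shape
(23, 5)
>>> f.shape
(13, 5)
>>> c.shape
()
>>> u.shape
(5, 23)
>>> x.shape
()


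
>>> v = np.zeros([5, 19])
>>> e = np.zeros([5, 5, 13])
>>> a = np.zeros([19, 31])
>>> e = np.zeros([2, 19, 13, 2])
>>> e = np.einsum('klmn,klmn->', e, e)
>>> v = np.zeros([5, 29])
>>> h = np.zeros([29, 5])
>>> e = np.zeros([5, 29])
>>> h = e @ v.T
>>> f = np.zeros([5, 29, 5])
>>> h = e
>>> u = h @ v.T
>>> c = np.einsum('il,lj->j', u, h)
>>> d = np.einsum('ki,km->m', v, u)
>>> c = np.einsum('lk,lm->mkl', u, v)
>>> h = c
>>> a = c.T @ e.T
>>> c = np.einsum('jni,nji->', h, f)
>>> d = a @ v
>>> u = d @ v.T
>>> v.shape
(5, 29)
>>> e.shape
(5, 29)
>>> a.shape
(5, 5, 5)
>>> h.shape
(29, 5, 5)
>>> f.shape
(5, 29, 5)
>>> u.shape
(5, 5, 5)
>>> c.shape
()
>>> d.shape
(5, 5, 29)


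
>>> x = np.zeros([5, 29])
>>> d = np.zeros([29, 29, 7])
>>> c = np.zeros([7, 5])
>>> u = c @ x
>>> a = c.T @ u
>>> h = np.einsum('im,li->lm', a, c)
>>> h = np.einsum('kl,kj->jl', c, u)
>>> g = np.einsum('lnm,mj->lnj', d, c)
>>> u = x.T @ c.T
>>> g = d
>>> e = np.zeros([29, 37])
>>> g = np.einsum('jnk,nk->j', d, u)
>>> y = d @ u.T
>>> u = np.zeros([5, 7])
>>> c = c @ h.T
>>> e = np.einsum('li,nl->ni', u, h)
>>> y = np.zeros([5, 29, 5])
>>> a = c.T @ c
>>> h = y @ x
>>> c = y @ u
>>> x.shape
(5, 29)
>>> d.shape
(29, 29, 7)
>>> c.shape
(5, 29, 7)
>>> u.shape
(5, 7)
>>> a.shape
(29, 29)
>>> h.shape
(5, 29, 29)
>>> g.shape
(29,)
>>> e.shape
(29, 7)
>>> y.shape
(5, 29, 5)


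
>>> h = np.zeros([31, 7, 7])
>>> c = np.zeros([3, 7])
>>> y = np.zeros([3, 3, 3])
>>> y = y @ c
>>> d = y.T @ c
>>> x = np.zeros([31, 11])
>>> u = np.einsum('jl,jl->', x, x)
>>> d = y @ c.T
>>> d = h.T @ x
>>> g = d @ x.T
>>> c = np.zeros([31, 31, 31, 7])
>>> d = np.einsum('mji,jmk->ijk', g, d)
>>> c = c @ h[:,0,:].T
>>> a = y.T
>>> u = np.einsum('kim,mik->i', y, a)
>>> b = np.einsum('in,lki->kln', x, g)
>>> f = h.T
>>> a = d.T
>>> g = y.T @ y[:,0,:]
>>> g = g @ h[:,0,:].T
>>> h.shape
(31, 7, 7)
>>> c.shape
(31, 31, 31, 31)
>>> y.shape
(3, 3, 7)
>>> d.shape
(31, 7, 11)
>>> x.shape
(31, 11)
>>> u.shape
(3,)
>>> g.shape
(7, 3, 31)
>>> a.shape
(11, 7, 31)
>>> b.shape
(7, 7, 11)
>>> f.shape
(7, 7, 31)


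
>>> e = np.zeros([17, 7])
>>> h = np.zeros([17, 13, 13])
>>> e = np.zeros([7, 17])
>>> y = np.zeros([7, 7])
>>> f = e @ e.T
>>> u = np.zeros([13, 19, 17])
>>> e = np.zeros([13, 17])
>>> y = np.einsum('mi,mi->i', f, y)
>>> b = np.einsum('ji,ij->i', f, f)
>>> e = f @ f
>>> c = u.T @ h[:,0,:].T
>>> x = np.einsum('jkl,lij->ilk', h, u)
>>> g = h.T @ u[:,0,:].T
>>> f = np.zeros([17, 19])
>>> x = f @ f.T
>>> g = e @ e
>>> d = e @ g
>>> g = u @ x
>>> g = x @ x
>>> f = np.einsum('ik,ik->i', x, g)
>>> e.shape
(7, 7)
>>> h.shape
(17, 13, 13)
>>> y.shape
(7,)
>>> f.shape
(17,)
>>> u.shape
(13, 19, 17)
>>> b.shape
(7,)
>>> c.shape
(17, 19, 17)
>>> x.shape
(17, 17)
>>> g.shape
(17, 17)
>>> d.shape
(7, 7)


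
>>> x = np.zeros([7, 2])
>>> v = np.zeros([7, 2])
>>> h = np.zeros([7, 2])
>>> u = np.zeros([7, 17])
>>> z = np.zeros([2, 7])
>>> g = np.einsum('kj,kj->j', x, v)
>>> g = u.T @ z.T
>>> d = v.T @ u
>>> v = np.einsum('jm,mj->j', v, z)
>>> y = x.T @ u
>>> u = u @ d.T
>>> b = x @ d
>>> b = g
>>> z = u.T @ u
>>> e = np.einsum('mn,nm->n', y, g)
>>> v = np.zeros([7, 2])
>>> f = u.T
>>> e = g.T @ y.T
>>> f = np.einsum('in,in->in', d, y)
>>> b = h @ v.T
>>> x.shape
(7, 2)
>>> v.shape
(7, 2)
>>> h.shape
(7, 2)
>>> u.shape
(7, 2)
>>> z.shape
(2, 2)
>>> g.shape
(17, 2)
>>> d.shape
(2, 17)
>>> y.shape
(2, 17)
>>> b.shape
(7, 7)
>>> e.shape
(2, 2)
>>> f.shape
(2, 17)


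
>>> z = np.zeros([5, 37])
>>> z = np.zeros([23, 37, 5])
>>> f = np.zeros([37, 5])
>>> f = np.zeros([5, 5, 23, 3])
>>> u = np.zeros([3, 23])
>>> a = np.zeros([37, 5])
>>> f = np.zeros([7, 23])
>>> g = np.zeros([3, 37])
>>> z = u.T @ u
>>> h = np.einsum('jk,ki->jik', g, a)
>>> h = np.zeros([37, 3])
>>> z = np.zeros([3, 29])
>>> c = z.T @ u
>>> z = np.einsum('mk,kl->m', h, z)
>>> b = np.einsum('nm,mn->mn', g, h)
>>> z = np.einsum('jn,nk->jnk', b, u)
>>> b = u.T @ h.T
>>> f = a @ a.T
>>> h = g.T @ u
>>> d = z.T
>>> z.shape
(37, 3, 23)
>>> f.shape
(37, 37)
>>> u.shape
(3, 23)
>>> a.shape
(37, 5)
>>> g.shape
(3, 37)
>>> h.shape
(37, 23)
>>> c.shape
(29, 23)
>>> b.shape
(23, 37)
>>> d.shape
(23, 3, 37)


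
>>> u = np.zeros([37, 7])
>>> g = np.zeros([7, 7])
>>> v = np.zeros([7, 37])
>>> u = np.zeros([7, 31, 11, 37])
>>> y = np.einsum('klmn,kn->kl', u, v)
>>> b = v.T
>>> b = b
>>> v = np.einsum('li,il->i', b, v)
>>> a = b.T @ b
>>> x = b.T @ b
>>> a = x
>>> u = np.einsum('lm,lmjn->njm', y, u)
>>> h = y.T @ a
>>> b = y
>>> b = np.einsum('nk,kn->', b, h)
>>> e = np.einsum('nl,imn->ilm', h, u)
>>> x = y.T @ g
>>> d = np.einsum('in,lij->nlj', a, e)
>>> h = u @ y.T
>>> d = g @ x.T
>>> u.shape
(37, 11, 31)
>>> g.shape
(7, 7)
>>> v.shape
(7,)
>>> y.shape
(7, 31)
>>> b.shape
()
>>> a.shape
(7, 7)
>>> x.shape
(31, 7)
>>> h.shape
(37, 11, 7)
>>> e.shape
(37, 7, 11)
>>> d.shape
(7, 31)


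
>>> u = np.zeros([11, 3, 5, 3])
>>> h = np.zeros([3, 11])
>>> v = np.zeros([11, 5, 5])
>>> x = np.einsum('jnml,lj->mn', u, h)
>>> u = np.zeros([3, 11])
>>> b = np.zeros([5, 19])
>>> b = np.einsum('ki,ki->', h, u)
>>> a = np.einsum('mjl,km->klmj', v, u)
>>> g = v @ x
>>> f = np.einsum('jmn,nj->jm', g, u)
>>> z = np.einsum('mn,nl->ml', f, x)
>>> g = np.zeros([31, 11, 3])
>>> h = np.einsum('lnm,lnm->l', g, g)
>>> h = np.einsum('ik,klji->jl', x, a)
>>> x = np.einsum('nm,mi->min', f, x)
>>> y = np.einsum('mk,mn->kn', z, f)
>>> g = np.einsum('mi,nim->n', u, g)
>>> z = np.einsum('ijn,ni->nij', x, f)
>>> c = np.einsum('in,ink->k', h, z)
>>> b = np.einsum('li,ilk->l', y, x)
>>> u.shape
(3, 11)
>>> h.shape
(11, 5)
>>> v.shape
(11, 5, 5)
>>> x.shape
(5, 3, 11)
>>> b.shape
(3,)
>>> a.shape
(3, 5, 11, 5)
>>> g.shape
(31,)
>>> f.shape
(11, 5)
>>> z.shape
(11, 5, 3)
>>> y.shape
(3, 5)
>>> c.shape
(3,)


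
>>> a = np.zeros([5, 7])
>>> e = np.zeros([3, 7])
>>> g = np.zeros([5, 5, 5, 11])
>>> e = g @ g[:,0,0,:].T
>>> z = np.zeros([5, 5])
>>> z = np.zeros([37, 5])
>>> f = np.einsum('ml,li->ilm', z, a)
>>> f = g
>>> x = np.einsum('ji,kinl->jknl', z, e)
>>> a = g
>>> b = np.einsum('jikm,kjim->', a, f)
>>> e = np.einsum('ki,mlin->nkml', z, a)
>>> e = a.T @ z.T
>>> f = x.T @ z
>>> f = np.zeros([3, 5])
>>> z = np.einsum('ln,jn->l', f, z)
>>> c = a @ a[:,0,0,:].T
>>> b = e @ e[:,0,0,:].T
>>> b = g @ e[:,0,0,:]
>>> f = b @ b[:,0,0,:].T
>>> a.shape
(5, 5, 5, 11)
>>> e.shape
(11, 5, 5, 37)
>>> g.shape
(5, 5, 5, 11)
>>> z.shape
(3,)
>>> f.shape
(5, 5, 5, 5)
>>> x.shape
(37, 5, 5, 5)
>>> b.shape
(5, 5, 5, 37)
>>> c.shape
(5, 5, 5, 5)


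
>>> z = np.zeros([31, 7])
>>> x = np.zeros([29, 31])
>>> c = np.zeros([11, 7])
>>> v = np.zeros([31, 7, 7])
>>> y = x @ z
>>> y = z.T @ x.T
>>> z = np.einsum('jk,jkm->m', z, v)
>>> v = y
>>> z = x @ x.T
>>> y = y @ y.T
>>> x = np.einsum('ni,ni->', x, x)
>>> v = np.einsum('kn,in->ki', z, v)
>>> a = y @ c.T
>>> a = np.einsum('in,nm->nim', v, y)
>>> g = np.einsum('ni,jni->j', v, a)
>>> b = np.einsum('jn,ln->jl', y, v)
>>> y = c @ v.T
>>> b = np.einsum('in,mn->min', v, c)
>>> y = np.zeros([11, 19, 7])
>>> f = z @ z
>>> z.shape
(29, 29)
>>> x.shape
()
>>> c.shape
(11, 7)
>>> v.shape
(29, 7)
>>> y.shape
(11, 19, 7)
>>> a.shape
(7, 29, 7)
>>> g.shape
(7,)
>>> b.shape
(11, 29, 7)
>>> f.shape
(29, 29)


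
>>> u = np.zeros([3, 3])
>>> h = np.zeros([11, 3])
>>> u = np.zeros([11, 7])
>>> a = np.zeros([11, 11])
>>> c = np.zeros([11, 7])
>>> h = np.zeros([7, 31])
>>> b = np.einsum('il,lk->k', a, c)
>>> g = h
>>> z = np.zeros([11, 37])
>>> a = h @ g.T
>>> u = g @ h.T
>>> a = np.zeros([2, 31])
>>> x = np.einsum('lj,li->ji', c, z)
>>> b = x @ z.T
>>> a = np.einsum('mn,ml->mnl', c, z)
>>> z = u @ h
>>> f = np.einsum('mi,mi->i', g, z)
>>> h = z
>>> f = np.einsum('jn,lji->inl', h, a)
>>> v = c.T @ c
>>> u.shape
(7, 7)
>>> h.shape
(7, 31)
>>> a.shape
(11, 7, 37)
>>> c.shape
(11, 7)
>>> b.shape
(7, 11)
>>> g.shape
(7, 31)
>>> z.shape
(7, 31)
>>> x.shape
(7, 37)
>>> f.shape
(37, 31, 11)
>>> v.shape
(7, 7)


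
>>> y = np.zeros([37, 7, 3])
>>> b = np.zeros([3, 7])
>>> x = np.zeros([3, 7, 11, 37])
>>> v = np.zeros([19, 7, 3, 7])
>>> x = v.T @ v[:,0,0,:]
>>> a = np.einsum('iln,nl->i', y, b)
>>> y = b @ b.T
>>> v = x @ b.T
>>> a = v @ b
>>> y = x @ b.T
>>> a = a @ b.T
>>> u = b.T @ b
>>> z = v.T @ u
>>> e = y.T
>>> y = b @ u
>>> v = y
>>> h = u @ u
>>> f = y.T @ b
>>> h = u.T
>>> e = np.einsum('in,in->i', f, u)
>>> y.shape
(3, 7)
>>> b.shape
(3, 7)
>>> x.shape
(7, 3, 7, 7)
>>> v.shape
(3, 7)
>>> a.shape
(7, 3, 7, 3)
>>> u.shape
(7, 7)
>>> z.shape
(3, 7, 3, 7)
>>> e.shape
(7,)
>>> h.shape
(7, 7)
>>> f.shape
(7, 7)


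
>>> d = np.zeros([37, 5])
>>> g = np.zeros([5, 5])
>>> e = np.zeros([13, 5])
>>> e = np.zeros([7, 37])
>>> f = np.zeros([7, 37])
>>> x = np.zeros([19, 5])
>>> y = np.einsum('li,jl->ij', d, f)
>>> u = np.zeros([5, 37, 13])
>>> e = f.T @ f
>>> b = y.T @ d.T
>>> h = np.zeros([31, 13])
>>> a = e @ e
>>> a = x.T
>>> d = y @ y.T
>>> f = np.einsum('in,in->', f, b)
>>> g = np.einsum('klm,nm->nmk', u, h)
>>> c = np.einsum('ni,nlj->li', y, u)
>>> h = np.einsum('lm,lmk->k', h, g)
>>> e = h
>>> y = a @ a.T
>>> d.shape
(5, 5)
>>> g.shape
(31, 13, 5)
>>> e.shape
(5,)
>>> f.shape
()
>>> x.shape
(19, 5)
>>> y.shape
(5, 5)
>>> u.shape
(5, 37, 13)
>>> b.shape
(7, 37)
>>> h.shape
(5,)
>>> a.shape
(5, 19)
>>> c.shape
(37, 7)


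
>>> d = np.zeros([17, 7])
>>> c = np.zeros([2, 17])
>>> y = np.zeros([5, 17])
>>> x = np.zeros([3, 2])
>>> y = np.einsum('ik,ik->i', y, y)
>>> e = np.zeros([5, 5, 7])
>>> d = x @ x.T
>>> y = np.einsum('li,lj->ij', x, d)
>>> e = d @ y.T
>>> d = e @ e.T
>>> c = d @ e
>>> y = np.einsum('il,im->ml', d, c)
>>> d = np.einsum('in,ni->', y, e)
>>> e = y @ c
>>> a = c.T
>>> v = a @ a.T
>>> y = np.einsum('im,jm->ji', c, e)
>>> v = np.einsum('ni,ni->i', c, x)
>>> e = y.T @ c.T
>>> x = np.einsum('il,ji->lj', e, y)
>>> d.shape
()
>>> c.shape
(3, 2)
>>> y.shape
(2, 3)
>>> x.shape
(3, 2)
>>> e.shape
(3, 3)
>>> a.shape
(2, 3)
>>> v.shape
(2,)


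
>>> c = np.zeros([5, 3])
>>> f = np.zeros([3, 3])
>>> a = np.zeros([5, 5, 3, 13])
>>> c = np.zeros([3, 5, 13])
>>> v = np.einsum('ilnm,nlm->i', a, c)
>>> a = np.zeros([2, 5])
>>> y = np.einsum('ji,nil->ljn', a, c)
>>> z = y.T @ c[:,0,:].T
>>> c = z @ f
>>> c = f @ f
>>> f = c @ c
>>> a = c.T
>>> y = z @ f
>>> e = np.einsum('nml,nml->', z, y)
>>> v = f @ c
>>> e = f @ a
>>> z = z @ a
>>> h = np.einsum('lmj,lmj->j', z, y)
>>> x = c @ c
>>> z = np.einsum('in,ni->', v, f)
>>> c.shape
(3, 3)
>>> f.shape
(3, 3)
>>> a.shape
(3, 3)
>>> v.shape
(3, 3)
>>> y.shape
(3, 2, 3)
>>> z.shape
()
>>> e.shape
(3, 3)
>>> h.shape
(3,)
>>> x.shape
(3, 3)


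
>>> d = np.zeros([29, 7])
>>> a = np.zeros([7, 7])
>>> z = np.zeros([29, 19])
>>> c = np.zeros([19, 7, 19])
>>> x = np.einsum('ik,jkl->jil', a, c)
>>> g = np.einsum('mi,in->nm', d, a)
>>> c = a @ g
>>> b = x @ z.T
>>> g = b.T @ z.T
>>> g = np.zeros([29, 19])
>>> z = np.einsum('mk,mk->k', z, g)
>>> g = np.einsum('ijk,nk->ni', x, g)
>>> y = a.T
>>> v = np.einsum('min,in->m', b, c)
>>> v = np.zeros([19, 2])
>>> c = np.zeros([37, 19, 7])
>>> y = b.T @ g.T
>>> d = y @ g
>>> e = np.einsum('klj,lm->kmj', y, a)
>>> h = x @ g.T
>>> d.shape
(29, 7, 19)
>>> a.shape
(7, 7)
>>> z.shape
(19,)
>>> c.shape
(37, 19, 7)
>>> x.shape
(19, 7, 19)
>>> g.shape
(29, 19)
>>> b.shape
(19, 7, 29)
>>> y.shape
(29, 7, 29)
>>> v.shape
(19, 2)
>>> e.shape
(29, 7, 29)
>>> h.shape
(19, 7, 29)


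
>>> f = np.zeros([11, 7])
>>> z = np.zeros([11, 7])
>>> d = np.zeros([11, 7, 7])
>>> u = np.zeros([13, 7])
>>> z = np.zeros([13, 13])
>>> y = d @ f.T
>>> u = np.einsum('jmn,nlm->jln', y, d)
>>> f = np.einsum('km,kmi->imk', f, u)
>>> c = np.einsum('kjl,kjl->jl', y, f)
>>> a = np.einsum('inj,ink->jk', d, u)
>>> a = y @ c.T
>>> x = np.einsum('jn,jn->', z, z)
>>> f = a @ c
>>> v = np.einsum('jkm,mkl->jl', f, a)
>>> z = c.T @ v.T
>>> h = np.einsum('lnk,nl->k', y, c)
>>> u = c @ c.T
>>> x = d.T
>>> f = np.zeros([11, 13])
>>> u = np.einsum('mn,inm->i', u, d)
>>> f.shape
(11, 13)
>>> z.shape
(11, 11)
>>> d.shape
(11, 7, 7)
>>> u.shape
(11,)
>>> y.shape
(11, 7, 11)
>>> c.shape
(7, 11)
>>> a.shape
(11, 7, 7)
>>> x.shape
(7, 7, 11)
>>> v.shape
(11, 7)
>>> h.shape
(11,)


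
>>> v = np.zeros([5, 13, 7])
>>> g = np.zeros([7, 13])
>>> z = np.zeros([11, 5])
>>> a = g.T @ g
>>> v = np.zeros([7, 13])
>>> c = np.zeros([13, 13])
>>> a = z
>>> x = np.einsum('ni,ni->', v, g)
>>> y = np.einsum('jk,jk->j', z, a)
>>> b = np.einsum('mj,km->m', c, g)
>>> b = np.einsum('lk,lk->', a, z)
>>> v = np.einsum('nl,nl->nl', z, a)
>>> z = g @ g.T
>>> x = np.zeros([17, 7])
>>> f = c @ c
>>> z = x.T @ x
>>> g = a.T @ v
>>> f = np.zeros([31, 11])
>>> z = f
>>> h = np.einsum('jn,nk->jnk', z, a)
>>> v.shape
(11, 5)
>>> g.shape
(5, 5)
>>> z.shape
(31, 11)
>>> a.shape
(11, 5)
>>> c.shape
(13, 13)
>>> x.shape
(17, 7)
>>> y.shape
(11,)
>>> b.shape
()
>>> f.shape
(31, 11)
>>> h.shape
(31, 11, 5)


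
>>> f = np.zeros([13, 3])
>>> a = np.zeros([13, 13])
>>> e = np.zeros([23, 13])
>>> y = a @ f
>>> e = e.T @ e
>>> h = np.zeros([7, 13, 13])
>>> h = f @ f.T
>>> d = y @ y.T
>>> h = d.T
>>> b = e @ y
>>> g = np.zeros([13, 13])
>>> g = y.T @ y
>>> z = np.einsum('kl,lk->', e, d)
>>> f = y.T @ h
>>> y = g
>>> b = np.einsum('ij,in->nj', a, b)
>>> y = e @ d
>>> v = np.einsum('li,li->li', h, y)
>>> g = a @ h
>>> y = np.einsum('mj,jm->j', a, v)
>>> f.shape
(3, 13)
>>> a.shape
(13, 13)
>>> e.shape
(13, 13)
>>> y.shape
(13,)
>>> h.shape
(13, 13)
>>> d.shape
(13, 13)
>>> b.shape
(3, 13)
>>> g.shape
(13, 13)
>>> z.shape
()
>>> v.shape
(13, 13)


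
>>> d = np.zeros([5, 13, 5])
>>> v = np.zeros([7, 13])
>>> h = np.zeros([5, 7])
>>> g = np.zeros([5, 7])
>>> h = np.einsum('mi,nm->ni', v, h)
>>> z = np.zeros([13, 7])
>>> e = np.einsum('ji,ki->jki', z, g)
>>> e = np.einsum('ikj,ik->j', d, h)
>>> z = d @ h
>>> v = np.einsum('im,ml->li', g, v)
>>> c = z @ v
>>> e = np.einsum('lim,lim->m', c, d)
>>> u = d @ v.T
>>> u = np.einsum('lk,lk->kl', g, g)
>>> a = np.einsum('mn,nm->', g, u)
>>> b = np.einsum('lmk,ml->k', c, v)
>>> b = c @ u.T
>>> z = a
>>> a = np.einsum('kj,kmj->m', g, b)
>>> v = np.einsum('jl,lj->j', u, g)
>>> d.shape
(5, 13, 5)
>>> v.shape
(7,)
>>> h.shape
(5, 13)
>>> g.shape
(5, 7)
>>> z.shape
()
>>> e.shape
(5,)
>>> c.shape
(5, 13, 5)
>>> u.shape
(7, 5)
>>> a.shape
(13,)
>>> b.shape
(5, 13, 7)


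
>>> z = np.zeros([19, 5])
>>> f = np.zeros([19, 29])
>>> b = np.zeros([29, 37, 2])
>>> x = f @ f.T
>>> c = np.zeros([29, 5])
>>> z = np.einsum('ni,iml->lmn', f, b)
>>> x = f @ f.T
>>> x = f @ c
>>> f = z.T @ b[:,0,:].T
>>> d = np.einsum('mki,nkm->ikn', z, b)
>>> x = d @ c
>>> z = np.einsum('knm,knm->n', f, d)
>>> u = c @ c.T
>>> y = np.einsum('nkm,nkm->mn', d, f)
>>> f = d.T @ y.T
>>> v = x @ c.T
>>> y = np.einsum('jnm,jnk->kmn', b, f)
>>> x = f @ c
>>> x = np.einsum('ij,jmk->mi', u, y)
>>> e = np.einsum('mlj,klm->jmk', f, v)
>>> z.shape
(37,)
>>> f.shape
(29, 37, 29)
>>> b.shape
(29, 37, 2)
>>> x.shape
(2, 29)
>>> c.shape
(29, 5)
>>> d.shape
(19, 37, 29)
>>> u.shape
(29, 29)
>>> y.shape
(29, 2, 37)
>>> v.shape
(19, 37, 29)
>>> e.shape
(29, 29, 19)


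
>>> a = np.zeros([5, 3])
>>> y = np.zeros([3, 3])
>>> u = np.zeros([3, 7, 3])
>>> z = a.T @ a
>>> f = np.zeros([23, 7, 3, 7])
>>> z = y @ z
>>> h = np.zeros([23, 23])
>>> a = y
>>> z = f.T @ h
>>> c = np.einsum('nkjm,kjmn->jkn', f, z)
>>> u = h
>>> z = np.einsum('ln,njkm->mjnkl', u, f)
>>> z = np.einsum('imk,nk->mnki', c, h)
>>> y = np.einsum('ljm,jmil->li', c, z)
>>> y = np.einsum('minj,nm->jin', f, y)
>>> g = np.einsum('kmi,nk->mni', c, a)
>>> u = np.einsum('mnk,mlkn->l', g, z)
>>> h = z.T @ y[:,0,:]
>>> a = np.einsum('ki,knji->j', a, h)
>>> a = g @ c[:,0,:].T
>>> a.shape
(7, 3, 3)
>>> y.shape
(7, 7, 3)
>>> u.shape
(23,)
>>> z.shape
(7, 23, 23, 3)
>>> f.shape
(23, 7, 3, 7)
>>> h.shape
(3, 23, 23, 3)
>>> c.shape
(3, 7, 23)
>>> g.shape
(7, 3, 23)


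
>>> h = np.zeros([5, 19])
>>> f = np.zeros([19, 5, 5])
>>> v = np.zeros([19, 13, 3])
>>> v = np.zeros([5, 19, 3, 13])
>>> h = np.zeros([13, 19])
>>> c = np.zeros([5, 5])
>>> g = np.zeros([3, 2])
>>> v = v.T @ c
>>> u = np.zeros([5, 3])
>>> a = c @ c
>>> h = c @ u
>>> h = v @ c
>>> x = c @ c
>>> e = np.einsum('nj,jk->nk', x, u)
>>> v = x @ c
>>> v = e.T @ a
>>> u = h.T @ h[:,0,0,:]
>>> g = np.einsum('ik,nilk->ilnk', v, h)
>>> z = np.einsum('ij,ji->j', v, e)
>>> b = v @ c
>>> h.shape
(13, 3, 19, 5)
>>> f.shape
(19, 5, 5)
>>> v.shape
(3, 5)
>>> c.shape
(5, 5)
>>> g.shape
(3, 19, 13, 5)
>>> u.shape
(5, 19, 3, 5)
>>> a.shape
(5, 5)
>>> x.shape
(5, 5)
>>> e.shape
(5, 3)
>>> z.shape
(5,)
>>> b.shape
(3, 5)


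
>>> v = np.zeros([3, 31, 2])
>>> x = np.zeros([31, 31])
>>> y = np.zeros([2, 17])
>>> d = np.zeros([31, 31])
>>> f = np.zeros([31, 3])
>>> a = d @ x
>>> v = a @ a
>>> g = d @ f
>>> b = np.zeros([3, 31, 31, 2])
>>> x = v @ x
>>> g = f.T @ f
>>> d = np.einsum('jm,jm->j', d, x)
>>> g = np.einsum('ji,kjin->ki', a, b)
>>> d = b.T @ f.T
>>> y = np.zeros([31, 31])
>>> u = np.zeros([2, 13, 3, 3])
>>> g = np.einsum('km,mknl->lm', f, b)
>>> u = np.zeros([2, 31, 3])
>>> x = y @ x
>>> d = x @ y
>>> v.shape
(31, 31)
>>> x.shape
(31, 31)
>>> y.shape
(31, 31)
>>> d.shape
(31, 31)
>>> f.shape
(31, 3)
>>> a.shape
(31, 31)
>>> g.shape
(2, 3)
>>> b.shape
(3, 31, 31, 2)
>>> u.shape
(2, 31, 3)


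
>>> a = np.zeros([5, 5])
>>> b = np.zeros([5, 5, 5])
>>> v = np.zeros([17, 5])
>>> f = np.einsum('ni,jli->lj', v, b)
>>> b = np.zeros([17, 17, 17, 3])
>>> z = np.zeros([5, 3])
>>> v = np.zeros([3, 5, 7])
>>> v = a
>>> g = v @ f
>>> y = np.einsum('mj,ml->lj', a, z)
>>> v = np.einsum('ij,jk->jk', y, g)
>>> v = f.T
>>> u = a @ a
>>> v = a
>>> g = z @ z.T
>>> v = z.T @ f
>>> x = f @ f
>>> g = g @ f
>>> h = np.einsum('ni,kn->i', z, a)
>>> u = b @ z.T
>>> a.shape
(5, 5)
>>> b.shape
(17, 17, 17, 3)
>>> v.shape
(3, 5)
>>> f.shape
(5, 5)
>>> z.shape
(5, 3)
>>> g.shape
(5, 5)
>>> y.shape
(3, 5)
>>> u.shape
(17, 17, 17, 5)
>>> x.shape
(5, 5)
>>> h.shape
(3,)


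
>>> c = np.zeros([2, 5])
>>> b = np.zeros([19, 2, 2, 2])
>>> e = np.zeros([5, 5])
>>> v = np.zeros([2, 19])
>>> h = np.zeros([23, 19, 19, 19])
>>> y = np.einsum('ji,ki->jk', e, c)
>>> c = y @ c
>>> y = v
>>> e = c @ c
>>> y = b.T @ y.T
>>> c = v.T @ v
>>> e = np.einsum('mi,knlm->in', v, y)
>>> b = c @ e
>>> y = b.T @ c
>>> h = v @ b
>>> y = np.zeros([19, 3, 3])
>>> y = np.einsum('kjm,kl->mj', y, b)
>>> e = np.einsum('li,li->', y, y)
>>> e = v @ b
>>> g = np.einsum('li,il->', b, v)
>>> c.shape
(19, 19)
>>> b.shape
(19, 2)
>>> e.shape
(2, 2)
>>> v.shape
(2, 19)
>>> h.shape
(2, 2)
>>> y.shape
(3, 3)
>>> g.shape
()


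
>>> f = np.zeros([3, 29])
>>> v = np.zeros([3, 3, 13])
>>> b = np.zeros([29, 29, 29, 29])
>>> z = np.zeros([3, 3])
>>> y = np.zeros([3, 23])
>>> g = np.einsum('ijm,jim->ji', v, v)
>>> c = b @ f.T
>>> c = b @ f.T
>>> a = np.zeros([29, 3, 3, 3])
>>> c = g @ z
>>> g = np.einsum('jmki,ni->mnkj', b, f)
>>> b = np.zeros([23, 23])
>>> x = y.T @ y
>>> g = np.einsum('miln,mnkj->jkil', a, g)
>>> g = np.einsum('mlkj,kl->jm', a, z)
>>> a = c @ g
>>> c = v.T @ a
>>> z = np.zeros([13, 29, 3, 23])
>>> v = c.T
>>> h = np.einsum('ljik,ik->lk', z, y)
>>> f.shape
(3, 29)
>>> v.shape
(29, 3, 13)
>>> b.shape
(23, 23)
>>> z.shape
(13, 29, 3, 23)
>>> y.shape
(3, 23)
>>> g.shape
(3, 29)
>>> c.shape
(13, 3, 29)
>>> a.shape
(3, 29)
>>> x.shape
(23, 23)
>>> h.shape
(13, 23)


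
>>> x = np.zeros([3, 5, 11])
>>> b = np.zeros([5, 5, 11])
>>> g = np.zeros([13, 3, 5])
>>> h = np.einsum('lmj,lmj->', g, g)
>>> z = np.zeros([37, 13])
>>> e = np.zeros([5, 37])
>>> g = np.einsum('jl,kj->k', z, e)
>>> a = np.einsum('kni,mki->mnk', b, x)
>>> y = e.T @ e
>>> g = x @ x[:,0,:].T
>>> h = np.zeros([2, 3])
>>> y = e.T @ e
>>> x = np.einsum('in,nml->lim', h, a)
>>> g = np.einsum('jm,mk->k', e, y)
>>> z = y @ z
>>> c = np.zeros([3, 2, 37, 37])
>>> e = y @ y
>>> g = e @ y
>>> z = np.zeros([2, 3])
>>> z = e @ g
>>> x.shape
(5, 2, 5)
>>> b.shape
(5, 5, 11)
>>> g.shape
(37, 37)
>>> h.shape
(2, 3)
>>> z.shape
(37, 37)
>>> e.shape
(37, 37)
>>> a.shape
(3, 5, 5)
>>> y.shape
(37, 37)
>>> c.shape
(3, 2, 37, 37)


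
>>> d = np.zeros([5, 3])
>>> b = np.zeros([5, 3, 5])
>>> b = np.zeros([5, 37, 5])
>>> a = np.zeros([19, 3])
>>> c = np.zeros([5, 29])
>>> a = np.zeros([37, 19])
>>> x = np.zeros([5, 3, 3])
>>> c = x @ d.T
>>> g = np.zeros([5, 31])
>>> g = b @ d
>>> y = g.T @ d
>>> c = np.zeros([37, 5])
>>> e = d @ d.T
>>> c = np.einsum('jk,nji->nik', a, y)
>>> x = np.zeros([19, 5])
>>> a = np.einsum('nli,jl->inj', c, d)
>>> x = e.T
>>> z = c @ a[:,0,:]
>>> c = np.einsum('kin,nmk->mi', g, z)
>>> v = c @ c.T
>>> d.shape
(5, 3)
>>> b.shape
(5, 37, 5)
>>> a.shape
(19, 3, 5)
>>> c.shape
(3, 37)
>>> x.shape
(5, 5)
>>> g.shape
(5, 37, 3)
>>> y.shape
(3, 37, 3)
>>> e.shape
(5, 5)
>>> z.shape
(3, 3, 5)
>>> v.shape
(3, 3)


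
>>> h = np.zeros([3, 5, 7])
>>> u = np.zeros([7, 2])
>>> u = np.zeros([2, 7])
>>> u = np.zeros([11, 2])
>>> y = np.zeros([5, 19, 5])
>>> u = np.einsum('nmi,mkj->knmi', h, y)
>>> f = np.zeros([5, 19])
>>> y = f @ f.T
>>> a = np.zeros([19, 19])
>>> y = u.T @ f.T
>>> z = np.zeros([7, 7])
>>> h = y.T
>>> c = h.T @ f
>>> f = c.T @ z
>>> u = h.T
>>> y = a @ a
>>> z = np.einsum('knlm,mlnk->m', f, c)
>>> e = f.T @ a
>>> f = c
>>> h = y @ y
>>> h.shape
(19, 19)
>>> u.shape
(7, 5, 3, 5)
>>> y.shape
(19, 19)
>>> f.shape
(7, 5, 3, 19)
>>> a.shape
(19, 19)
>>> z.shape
(7,)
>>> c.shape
(7, 5, 3, 19)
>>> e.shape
(7, 5, 3, 19)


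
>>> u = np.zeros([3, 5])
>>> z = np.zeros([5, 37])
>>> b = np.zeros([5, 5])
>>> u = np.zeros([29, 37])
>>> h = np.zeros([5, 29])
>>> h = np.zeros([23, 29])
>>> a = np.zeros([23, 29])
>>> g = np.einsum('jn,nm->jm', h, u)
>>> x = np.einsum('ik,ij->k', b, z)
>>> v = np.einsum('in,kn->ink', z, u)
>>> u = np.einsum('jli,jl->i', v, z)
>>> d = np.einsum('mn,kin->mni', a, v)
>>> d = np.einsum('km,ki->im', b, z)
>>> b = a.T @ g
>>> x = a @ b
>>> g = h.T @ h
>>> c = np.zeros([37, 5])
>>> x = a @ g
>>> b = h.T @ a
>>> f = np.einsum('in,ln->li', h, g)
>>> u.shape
(29,)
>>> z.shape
(5, 37)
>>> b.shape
(29, 29)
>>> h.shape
(23, 29)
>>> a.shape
(23, 29)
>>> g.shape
(29, 29)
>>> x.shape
(23, 29)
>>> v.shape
(5, 37, 29)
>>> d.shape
(37, 5)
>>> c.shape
(37, 5)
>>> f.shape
(29, 23)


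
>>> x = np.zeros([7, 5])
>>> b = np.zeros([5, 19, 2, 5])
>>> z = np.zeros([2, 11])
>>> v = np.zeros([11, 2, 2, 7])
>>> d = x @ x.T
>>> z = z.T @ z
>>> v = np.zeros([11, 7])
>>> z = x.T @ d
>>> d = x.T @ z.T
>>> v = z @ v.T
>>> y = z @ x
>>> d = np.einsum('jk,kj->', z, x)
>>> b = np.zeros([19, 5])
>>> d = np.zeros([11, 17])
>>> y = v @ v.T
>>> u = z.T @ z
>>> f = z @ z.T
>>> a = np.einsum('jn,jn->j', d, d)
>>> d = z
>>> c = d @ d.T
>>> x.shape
(7, 5)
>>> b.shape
(19, 5)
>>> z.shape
(5, 7)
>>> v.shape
(5, 11)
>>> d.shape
(5, 7)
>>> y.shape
(5, 5)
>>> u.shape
(7, 7)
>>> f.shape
(5, 5)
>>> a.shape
(11,)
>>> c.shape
(5, 5)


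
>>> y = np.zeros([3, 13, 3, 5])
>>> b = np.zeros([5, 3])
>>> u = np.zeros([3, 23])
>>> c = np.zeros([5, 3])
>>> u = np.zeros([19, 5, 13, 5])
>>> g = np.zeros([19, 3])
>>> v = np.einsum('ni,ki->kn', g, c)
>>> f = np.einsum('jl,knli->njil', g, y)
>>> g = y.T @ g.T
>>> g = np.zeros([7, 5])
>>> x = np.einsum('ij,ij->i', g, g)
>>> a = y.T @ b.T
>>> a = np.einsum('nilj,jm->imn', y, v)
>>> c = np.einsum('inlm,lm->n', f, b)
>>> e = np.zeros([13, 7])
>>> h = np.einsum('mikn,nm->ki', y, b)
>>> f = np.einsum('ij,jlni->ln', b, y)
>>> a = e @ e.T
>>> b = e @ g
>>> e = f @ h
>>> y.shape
(3, 13, 3, 5)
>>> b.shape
(13, 5)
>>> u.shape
(19, 5, 13, 5)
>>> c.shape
(19,)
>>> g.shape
(7, 5)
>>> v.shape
(5, 19)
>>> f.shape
(13, 3)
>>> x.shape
(7,)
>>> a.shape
(13, 13)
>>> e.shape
(13, 13)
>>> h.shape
(3, 13)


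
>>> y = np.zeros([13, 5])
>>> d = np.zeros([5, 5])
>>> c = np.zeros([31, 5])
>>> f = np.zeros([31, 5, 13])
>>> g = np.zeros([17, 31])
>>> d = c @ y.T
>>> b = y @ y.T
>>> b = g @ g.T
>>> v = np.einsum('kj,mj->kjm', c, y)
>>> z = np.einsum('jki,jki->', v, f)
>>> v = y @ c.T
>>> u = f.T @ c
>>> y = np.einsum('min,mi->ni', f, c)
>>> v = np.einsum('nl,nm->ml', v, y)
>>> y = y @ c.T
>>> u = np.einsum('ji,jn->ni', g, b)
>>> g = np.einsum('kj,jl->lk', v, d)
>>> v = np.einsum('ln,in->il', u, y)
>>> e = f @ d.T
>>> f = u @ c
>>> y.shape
(13, 31)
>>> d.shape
(31, 13)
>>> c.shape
(31, 5)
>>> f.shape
(17, 5)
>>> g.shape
(13, 5)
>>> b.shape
(17, 17)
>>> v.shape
(13, 17)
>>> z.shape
()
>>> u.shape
(17, 31)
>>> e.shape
(31, 5, 31)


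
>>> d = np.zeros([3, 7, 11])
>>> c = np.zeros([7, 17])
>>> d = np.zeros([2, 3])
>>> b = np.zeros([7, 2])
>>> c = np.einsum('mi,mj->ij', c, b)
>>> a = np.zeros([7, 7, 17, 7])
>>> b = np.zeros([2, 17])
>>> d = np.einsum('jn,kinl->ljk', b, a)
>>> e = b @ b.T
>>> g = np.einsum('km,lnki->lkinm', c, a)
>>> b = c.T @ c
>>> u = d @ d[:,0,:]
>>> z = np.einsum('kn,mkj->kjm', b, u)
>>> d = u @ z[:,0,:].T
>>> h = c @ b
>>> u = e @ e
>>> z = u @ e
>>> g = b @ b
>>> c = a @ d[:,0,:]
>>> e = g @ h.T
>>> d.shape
(7, 2, 2)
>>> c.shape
(7, 7, 17, 2)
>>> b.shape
(2, 2)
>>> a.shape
(7, 7, 17, 7)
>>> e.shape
(2, 17)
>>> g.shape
(2, 2)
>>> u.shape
(2, 2)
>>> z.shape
(2, 2)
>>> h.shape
(17, 2)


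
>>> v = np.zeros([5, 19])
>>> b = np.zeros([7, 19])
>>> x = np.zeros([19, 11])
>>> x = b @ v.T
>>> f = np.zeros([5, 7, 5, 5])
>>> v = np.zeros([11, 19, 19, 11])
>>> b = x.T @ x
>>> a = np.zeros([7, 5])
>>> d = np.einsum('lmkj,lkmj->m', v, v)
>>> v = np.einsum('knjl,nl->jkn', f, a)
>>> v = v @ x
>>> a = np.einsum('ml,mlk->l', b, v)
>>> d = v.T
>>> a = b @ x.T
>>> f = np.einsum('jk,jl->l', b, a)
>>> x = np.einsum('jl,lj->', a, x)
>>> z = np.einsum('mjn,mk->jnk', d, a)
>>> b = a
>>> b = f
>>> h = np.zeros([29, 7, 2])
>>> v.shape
(5, 5, 5)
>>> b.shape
(7,)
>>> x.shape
()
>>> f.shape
(7,)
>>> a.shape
(5, 7)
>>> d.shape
(5, 5, 5)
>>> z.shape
(5, 5, 7)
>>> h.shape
(29, 7, 2)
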